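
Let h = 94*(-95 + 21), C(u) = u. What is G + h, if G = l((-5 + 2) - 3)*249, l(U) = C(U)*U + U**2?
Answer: 10972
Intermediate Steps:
l(U) = 2*U**2 (l(U) = U*U + U**2 = U**2 + U**2 = 2*U**2)
G = 17928 (G = (2*((-5 + 2) - 3)**2)*249 = (2*(-3 - 3)**2)*249 = (2*(-6)**2)*249 = (2*36)*249 = 72*249 = 17928)
h = -6956 (h = 94*(-74) = -6956)
G + h = 17928 - 6956 = 10972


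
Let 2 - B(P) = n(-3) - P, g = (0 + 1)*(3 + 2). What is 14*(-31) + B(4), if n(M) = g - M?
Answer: -436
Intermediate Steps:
g = 5 (g = 1*5 = 5)
n(M) = 5 - M
B(P) = -6 + P (B(P) = 2 - ((5 - 1*(-3)) - P) = 2 - ((5 + 3) - P) = 2 - (8 - P) = 2 + (-8 + P) = -6 + P)
14*(-31) + B(4) = 14*(-31) + (-6 + 4) = -434 - 2 = -436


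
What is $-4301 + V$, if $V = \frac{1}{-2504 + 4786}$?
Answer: $- \frac{9814881}{2282} \approx -4301.0$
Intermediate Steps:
$V = \frac{1}{2282} \approx 0.00043821$
$-4301 + V = -4301 + \frac{1}{2282} = - \frac{9814881}{2282}$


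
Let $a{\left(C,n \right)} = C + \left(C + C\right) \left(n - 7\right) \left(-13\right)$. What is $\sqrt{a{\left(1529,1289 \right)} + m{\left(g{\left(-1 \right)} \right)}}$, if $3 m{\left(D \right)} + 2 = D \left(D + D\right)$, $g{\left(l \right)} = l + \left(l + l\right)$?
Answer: $\frac{i \sqrt{458667843}}{3} \approx 7138.8 i$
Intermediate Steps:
$a{\left(C,n \right)} = C - 26 C \left(-7 + n\right)$ ($a{\left(C,n \right)} = C + 2 C \left(-7 + n\right) \left(-13\right) = C - 26 C \left(-7 + n\right)$)
$g{\left(l \right)} = 3 l$ ($g{\left(l \right)} = l + 2 l = 3 l$)
$m{\left(D \right)} = - \frac{2}{3} + \frac{2 D^{2}}{3}$ ($m{\left(D \right)} = - \frac{2}{3} + \frac{D \left(D + D\right)}{3} = - \frac{2}{3} + \frac{D 2 D}{3} = - \frac{2}{3} + \frac{2 D^{2}}{3}$)
$\sqrt{a{\left(1529,1289 \right)} + m{\left(g{\left(-1 \right)} \right)}} = \sqrt{1529 \left(183 - 33514\right) - \left(\frac{2}{3} - \frac{2 \left(3 \left(-1\right)\right)^{2}}{3}\right)} = \sqrt{1529 \left(183 - 33514\right) - \left(\frac{2}{3} - \frac{2 \left(-3\right)^{2}}{3}\right)} = \sqrt{1529 \left(-33331\right) + \left(- \frac{2}{3} + \frac{2}{3} \cdot 9\right)} = \sqrt{-50963099 + \left(- \frac{2}{3} + 6\right)} = \sqrt{-50963099 + \frac{16}{3}} = \sqrt{- \frac{152889281}{3}} = \frac{i \sqrt{458667843}}{3}$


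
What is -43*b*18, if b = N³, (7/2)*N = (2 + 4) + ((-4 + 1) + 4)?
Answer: -6192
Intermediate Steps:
N = 2 (N = 2*((2 + 4) + ((-4 + 1) + 4))/7 = 2*(6 + (-3 + 4))/7 = 2*(6 + 1)/7 = (2/7)*7 = 2)
b = 8 (b = 2³ = 8)
-43*b*18 = -43*8*18 = -344*18 = -6192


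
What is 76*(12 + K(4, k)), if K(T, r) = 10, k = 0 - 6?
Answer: 1672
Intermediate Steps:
k = -6
76*(12 + K(4, k)) = 76*(12 + 10) = 76*22 = 1672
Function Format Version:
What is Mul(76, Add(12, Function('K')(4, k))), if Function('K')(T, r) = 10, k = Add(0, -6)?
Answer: 1672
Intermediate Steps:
k = -6
Mul(76, Add(12, Function('K')(4, k))) = Mul(76, Add(12, 10)) = Mul(76, 22) = 1672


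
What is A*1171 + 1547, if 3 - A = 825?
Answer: -961015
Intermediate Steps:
A = -822 (A = 3 - 1*825 = 3 - 825 = -822)
A*1171 + 1547 = -822*1171 + 1547 = -962562 + 1547 = -961015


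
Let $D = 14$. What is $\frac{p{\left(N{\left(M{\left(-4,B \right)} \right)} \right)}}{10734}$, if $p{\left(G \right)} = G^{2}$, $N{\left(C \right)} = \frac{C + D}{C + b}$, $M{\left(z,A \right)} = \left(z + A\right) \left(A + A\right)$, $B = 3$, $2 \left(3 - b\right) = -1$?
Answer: $\frac{128}{134175} \approx 0.00095398$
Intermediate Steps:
$b = \frac{7}{2}$ ($b = 3 - - \frac{1}{2} = 3 + \frac{1}{2} = \frac{7}{2} \approx 3.5$)
$M{\left(z,A \right)} = 2 A \left(A + z\right)$ ($M{\left(z,A \right)} = \left(A + z\right) 2 A = 2 A \left(A + z\right)$)
$N{\left(C \right)} = \frac{14 + C}{\frac{7}{2} + C}$ ($N{\left(C \right)} = \frac{C + 14}{C + \frac{7}{2}} = \frac{14 + C}{\frac{7}{2} + C}$)
$\frac{p{\left(N{\left(M{\left(-4,B \right)} \right)} \right)}}{10734} = \frac{\left(\frac{2 \left(14 + 2 \cdot 3 \left(3 - 4\right)\right)}{7 + 2 \cdot 2 \cdot 3 \left(3 - 4\right)}\right)^{2}}{10734} = \left(\frac{2 \left(14 + 2 \cdot 3 \left(-1\right)\right)}{7 + 2 \cdot 2 \cdot 3 \left(-1\right)}\right)^{2} \cdot \frac{1}{10734} = \left(\frac{2 \left(14 - 6\right)}{7 + 2 \left(-6\right)}\right)^{2} \cdot \frac{1}{10734} = \left(2 \frac{1}{7 - 12} \cdot 8\right)^{2} \cdot \frac{1}{10734} = \left(2 \frac{1}{-5} \cdot 8\right)^{2} \cdot \frac{1}{10734} = \left(2 \left(- \frac{1}{5}\right) 8\right)^{2} \cdot \frac{1}{10734} = \left(- \frac{16}{5}\right)^{2} \cdot \frac{1}{10734} = \frac{256}{25} \cdot \frac{1}{10734} = \frac{128}{134175}$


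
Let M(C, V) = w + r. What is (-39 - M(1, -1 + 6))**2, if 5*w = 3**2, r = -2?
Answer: 37636/25 ≈ 1505.4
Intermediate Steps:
w = 9/5 (w = (1/5)*3**2 = (1/5)*9 = 9/5 ≈ 1.8000)
M(C, V) = -1/5 (M(C, V) = 9/5 - 2 = -1/5)
(-39 - M(1, -1 + 6))**2 = (-39 - 1*(-1/5))**2 = (-39 + 1/5)**2 = (-194/5)**2 = 37636/25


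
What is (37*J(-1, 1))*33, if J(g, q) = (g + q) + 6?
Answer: 7326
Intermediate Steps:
J(g, q) = 6 + g + q
(37*J(-1, 1))*33 = (37*(6 - 1 + 1))*33 = (37*6)*33 = 222*33 = 7326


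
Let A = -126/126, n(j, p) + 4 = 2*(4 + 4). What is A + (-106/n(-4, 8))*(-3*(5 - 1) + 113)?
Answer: -5359/6 ≈ -893.17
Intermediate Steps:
n(j, p) = 12 (n(j, p) = -4 + 2*(4 + 4) = -4 + 2*8 = -4 + 16 = 12)
A = -1 (A = -126/126 = -63*1/63 = -1)
A + (-106/n(-4, 8))*(-3*(5 - 1) + 113) = -1 + (-106/12)*(-3*(5 - 1) + 113) = -1 + (-106*1/12)*(-3*4 + 113) = -1 - 53*(-12 + 113)/6 = -1 - 53/6*101 = -1 - 5353/6 = -5359/6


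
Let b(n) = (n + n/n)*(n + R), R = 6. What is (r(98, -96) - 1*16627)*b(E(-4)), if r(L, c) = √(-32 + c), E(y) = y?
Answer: 99762 - 48*I*√2 ≈ 99762.0 - 67.882*I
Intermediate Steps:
b(n) = (1 + n)*(6 + n) (b(n) = (n + n/n)*(n + 6) = (n + 1)*(6 + n) = (1 + n)*(6 + n))
(r(98, -96) - 1*16627)*b(E(-4)) = (√(-32 - 96) - 1*16627)*(6 + (-4)² + 7*(-4)) = (√(-128) - 16627)*(6 + 16 - 28) = (8*I*√2 - 16627)*(-6) = (-16627 + 8*I*√2)*(-6) = 99762 - 48*I*√2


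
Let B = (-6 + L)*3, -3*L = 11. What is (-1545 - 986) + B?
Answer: -2560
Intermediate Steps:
L = -11/3 (L = -⅓*11 = -11/3 ≈ -3.6667)
B = -29 (B = (-6 - 11/3)*3 = -29/3*3 = -29)
(-1545 - 986) + B = (-1545 - 986) - 29 = -2531 - 29 = -2560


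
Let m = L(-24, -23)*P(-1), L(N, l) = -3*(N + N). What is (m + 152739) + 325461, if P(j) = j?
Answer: 478056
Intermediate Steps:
L(N, l) = -6*N
m = -144 (m = -6*(-24)*(-1) = 144*(-1) = -144)
(m + 152739) + 325461 = (-144 + 152739) + 325461 = 152595 + 325461 = 478056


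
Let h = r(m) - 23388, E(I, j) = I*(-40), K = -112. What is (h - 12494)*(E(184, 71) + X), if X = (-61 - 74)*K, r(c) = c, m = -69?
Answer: -278979760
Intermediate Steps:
E(I, j) = -40*I
h = -23457 (h = -69 - 23388 = -23457)
X = 15120 (X = (-61 - 74)*(-112) = -135*(-112) = 15120)
(h - 12494)*(E(184, 71) + X) = (-23457 - 12494)*(-40*184 + 15120) = -35951*(-7360 + 15120) = -35951*7760 = -278979760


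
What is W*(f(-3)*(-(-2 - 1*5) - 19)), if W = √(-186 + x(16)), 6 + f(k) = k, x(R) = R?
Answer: 108*I*√170 ≈ 1408.1*I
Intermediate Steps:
f(k) = -6 + k
W = I*√170 (W = √(-186 + 16) = √(-170) = I*√170 ≈ 13.038*I)
W*(f(-3)*(-(-2 - 1*5) - 19)) = (I*√170)*((-6 - 3)*(-(-2 - 1*5) - 19)) = (I*√170)*(-9*(-(-2 - 5) - 19)) = (I*√170)*(-9*(-1*(-7) - 19)) = (I*√170)*(-9*(7 - 19)) = (I*√170)*(-9*(-12)) = (I*√170)*108 = 108*I*√170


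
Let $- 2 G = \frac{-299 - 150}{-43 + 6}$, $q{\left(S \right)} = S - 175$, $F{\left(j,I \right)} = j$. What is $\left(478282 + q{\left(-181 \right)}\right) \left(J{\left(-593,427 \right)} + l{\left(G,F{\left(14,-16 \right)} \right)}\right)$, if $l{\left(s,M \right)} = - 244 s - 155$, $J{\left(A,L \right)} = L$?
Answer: $\frac{30989677692}{37} \approx 8.3756 \cdot 10^{8}$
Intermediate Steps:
$q{\left(S \right)} = -175 + S$ ($q{\left(S \right)} = S - 175 = -175 + S$)
$G = - \frac{449}{74}$ ($G = - \frac{\left(-299 - 150\right) \frac{1}{-43 + 6}}{2} = - \frac{\left(-449\right) \frac{1}{-37}}{2} = - \frac{\left(-449\right) \left(- \frac{1}{37}\right)}{2} = \left(- \frac{1}{2}\right) \frac{449}{37} = - \frac{449}{74} \approx -6.0676$)
$l{\left(s,M \right)} = -155 - 244 s$
$\left(478282 + q{\left(-181 \right)}\right) \left(J{\left(-593,427 \right)} + l{\left(G,F{\left(14,-16 \right)} \right)}\right) = \left(478282 - 356\right) \left(427 - - \frac{49043}{37}\right) = \left(478282 - 356\right) \left(427 + \left(-155 + \frac{54778}{37}\right)\right) = 477926 \left(427 + \frac{49043}{37}\right) = 477926 \cdot \frac{64842}{37} = \frac{30989677692}{37}$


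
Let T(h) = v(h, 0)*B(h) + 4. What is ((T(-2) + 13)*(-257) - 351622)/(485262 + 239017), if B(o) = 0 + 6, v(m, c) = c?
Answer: -355991/724279 ≈ -0.49151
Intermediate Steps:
B(o) = 6
T(h) = 4 (T(h) = 0*6 + 4 = 0 + 4 = 4)
((T(-2) + 13)*(-257) - 351622)/(485262 + 239017) = ((4 + 13)*(-257) - 351622)/(485262 + 239017) = (17*(-257) - 351622)/724279 = (-4369 - 351622)*(1/724279) = -355991*1/724279 = -355991/724279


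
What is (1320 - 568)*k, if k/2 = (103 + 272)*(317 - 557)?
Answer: -135360000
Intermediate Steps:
k = -180000 (k = 2*((103 + 272)*(317 - 557)) = 2*(375*(-240)) = 2*(-90000) = -180000)
(1320 - 568)*k = (1320 - 568)*(-180000) = 752*(-180000) = -135360000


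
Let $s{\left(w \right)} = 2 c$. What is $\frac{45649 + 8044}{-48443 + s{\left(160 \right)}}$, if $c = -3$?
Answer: $- \frac{53693}{48449} \approx -1.1082$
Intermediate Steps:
$s{\left(w \right)} = -6$ ($s{\left(w \right)} = 2 \left(-3\right) = -6$)
$\frac{45649 + 8044}{-48443 + s{\left(160 \right)}} = \frac{45649 + 8044}{-48443 - 6} = \frac{53693}{-48449} = 53693 \left(- \frac{1}{48449}\right) = - \frac{53693}{48449}$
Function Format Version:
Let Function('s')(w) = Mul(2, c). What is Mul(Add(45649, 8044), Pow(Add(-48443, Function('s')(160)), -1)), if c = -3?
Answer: Rational(-53693, 48449) ≈ -1.1082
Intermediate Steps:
Function('s')(w) = -6 (Function('s')(w) = Mul(2, -3) = -6)
Mul(Add(45649, 8044), Pow(Add(-48443, Function('s')(160)), -1)) = Mul(Add(45649, 8044), Pow(Add(-48443, -6), -1)) = Mul(53693, Pow(-48449, -1)) = Mul(53693, Rational(-1, 48449)) = Rational(-53693, 48449)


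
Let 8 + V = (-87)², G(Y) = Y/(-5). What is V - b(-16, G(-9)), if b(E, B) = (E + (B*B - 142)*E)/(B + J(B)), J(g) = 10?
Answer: 2175391/295 ≈ 7374.2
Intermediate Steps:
G(Y) = -Y/5 (G(Y) = Y*(-⅕) = -Y/5)
b(E, B) = (E + E*(-142 + B²))/(10 + B) (b(E, B) = (E + (B*B - 142)*E)/(B + 10) = (E + (B² - 142)*E)/(10 + B) = (E + (-142 + B²)*E)/(10 + B) = (E + E*(-142 + B²))/(10 + B))
V = 7561 (V = -8 + (-87)² = -8 + 7569 = 7561)
V - b(-16, G(-9)) = 7561 - (-16)*(-141 + (-⅕*(-9))²)/(10 - ⅕*(-9)) = 7561 - (-16)*(-141 + (9/5)²)/(10 + 9/5) = 7561 - (-16)*(-141 + 81/25)/59/5 = 7561 - (-16)*5*(-3444)/(59*25) = 7561 - 1*55104/295 = 7561 - 55104/295 = 2175391/295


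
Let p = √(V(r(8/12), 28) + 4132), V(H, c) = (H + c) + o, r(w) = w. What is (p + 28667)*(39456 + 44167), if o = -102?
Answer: 2397220541 + 334492*√2283/3 ≈ 2.4025e+9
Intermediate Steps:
V(H, c) = -102 + H + c (V(H, c) = (H + c) - 102 = -102 + H + c)
p = 4*√2283/3 (p = √((-102 + 8/12 + 28) + 4132) = √((-102 + 8*(1/12) + 28) + 4132) = √((-102 + ⅔ + 28) + 4132) = √(-220/3 + 4132) = √(12176/3) = 4*√2283/3 ≈ 63.708)
(p + 28667)*(39456 + 44167) = (4*√2283/3 + 28667)*(39456 + 44167) = (28667 + 4*√2283/3)*83623 = 2397220541 + 334492*√2283/3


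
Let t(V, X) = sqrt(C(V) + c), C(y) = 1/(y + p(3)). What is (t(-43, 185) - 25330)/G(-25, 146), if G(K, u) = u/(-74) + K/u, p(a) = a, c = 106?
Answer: 136832660/11583 - 2701*sqrt(4710)/38610 ≈ 11808.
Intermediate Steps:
G(K, u) = -u/74 + K/u (G(K, u) = u*(-1/74) + K/u = -u/74 + K/u)
C(y) = 1/(3 + y) (C(y) = 1/(y + 3) = 1/(3 + y))
t(V, X) = sqrt(106 + 1/(3 + V)) (t(V, X) = sqrt(1/(3 + V) + 106) = sqrt(106 + 1/(3 + V)))
(t(-43, 185) - 25330)/G(-25, 146) = (sqrt((319 + 106*(-43))/(3 - 43)) - 25330)/(-1/74*146 - 25/146) = (sqrt((319 - 4558)/(-40)) - 25330)/(-73/37 - 25*1/146) = (sqrt(-1/40*(-4239)) - 25330)/(-73/37 - 25/146) = (sqrt(4239/40) - 25330)/(-11583/5402) = (3*sqrt(4710)/20 - 25330)*(-5402/11583) = (-25330 + 3*sqrt(4710)/20)*(-5402/11583) = 136832660/11583 - 2701*sqrt(4710)/38610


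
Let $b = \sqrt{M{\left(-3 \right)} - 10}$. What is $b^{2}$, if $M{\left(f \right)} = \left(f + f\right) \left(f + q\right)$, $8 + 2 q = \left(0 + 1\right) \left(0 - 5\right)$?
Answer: $47$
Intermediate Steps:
$q = - \frac{13}{2}$ ($q = -4 + \frac{\left(0 + 1\right) \left(0 - 5\right)}{2} = -4 + \frac{1 \left(-5\right)}{2} = -4 + \frac{1}{2} \left(-5\right) = -4 - \frac{5}{2} = - \frac{13}{2} \approx -6.5$)
$M{\left(f \right)} = 2 f \left(- \frac{13}{2} + f\right)$ ($M{\left(f \right)} = \left(f + f\right) \left(f - \frac{13}{2}\right) = 2 f \left(- \frac{13}{2} + f\right)$)
$b = \sqrt{47}$ ($b = \sqrt{- 3 \left(-13 + 2 \left(-3\right)\right) - 10} = \sqrt{- 3 \left(-13 - 6\right) - 10} = \sqrt{\left(-3\right) \left(-19\right) - 10} = \sqrt{57 - 10} = \sqrt{47} \approx 6.8557$)
$b^{2} = \left(\sqrt{47}\right)^{2} = 47$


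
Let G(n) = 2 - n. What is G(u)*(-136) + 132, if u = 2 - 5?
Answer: -548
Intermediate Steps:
u = -3
G(u)*(-136) + 132 = (2 - 1*(-3))*(-136) + 132 = (2 + 3)*(-136) + 132 = 5*(-136) + 132 = -680 + 132 = -548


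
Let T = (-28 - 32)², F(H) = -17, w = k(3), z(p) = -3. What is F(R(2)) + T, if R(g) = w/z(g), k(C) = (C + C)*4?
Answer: 3583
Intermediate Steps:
k(C) = 8*C (k(C) = (2*C)*4 = 8*C)
w = 24 (w = 8*3 = 24)
R(g) = -8 (R(g) = 24/(-3) = 24*(-⅓) = -8)
T = 3600 (T = (-60)² = 3600)
F(R(2)) + T = -17 + 3600 = 3583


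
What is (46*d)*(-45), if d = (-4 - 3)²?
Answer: -101430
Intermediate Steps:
d = 49 (d = (-7)² = 49)
(46*d)*(-45) = (46*49)*(-45) = 2254*(-45) = -101430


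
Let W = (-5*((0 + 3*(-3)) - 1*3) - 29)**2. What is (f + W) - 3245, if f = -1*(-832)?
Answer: -1452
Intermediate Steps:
f = 832
W = 961 (W = (-5*((0 - 9) - 3) - 29)**2 = (-5*(-9 - 3) - 29)**2 = (-5*(-12) - 29)**2 = (60 - 29)**2 = 31**2 = 961)
(f + W) - 3245 = (832 + 961) - 3245 = 1793 - 3245 = -1452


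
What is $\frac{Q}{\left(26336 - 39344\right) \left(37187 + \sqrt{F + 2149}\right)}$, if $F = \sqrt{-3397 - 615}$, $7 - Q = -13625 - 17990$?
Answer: $\frac{31622}{-483728496 - 13008 \sqrt{2149 + 2 i \sqrt{1003}}} \approx -6.529 \cdot 10^{-5} + 1.1978 \cdot 10^{-9} i$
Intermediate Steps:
$Q = 31622$ ($Q = 7 - \left(-13625 - 17990\right) = 7 - -31615 = 7 + 31615 = 31622$)
$F = 2 i \sqrt{1003}$ ($F = \sqrt{-4012} = 2 i \sqrt{1003} \approx 63.34 i$)
$\frac{Q}{\left(26336 - 39344\right) \left(37187 + \sqrt{F + 2149}\right)} = \frac{31622}{\left(26336 - 39344\right) \left(37187 + \sqrt{2 i \sqrt{1003} + 2149}\right)} = \frac{31622}{\left(-13008\right) \left(37187 + \sqrt{2149 + 2 i \sqrt{1003}}\right)} = \frac{31622}{-483728496 - 13008 \sqrt{2149 + 2 i \sqrt{1003}}}$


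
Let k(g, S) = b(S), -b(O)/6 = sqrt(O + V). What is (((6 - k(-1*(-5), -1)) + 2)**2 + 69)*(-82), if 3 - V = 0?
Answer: -16810 - 7872*sqrt(2) ≈ -27943.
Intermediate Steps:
V = 3 (V = 3 - 1*0 = 3 + 0 = 3)
b(O) = -6*sqrt(3 + O) (b(O) = -6*sqrt(O + 3) = -6*sqrt(3 + O))
k(g, S) = -6*sqrt(3 + S)
(((6 - k(-1*(-5), -1)) + 2)**2 + 69)*(-82) = (((6 - (-6)*sqrt(3 - 1)) + 2)**2 + 69)*(-82) = (((6 - (-6)*sqrt(2)) + 2)**2 + 69)*(-82) = (((6 + 6*sqrt(2)) + 2)**2 + 69)*(-82) = ((8 + 6*sqrt(2))**2 + 69)*(-82) = (69 + (8 + 6*sqrt(2))**2)*(-82) = -5658 - 82*(8 + 6*sqrt(2))**2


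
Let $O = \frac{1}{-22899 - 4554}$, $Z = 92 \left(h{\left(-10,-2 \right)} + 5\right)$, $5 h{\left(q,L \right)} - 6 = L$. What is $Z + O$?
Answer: $\frac{73244599}{137265} \approx 533.6$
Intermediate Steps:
$h{\left(q,L \right)} = \frac{6}{5} + \frac{L}{5}$
$Z = \frac{2668}{5}$ ($Z = 92 \left(\left(\frac{6}{5} + \frac{1}{5} \left(-2\right)\right) + 5\right) = 92 \left(\left(\frac{6}{5} - \frac{2}{5}\right) + 5\right) = 92 \left(\frac{4}{5} + 5\right) = 92 \cdot \frac{29}{5} = \frac{2668}{5} \approx 533.6$)
$O = - \frac{1}{27453}$ ($O = \frac{1}{-27453} = - \frac{1}{27453} \approx -3.6426 \cdot 10^{-5}$)
$Z + O = \frac{2668}{5} - \frac{1}{27453} = \frac{73244599}{137265}$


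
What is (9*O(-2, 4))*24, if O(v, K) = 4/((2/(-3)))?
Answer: -1296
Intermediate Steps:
O(v, K) = -6 (O(v, K) = 4/((2*(-⅓))) = 4/(-⅔) = 4*(-3/2) = -6)
(9*O(-2, 4))*24 = (9*(-6))*24 = -54*24 = -1296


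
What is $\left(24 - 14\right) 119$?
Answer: $1190$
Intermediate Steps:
$\left(24 - 14\right) 119 = 10 \cdot 119 = 1190$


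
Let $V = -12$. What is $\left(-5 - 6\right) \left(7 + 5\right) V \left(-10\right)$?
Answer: $-15840$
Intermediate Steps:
$\left(-5 - 6\right) \left(7 + 5\right) V \left(-10\right) = \left(-5 - 6\right) \left(7 + 5\right) \left(-12\right) \left(-10\right) = \left(-11\right) 12 \left(-12\right) \left(-10\right) = \left(-132\right) \left(-12\right) \left(-10\right) = 1584 \left(-10\right) = -15840$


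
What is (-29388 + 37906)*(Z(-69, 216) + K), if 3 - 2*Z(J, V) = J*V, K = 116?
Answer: 64477001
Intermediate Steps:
Z(J, V) = 3/2 - J*V/2
(-29388 + 37906)*(Z(-69, 216) + K) = (-29388 + 37906)*((3/2 - 1/2*(-69)*216) + 116) = 8518*((3/2 + 7452) + 116) = 8518*(14907/2 + 116) = 8518*(15139/2) = 64477001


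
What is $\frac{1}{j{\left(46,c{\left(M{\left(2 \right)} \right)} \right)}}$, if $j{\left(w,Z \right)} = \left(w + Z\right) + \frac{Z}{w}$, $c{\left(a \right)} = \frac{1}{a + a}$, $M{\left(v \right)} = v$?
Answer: $\frac{184}{8511} \approx 0.021619$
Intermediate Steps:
$c{\left(a \right)} = \frac{1}{2 a}$
$j{\left(w,Z \right)} = Z + w + \frac{Z}{w}$ ($j{\left(w,Z \right)} = \left(Z + w\right) + \frac{Z}{w} = Z + w + \frac{Z}{w}$)
$\frac{1}{j{\left(46,c{\left(M{\left(2 \right)} \right)} \right)}} = \frac{1}{\frac{1}{2 \cdot 2} + 46 + \frac{\frac{1}{2} \cdot \frac{1}{2}}{46}} = \frac{1}{\frac{1}{2} \cdot \frac{1}{2} + 46 + \frac{1}{2} \cdot \frac{1}{2} \cdot \frac{1}{46}} = \frac{1}{\frac{1}{4} + 46 + \frac{1}{4} \cdot \frac{1}{46}} = \frac{1}{\frac{1}{4} + 46 + \frac{1}{184}} = \frac{1}{\frac{8511}{184}} = \frac{184}{8511}$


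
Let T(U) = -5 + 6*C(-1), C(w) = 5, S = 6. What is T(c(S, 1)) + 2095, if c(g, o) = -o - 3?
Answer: 2120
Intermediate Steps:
c(g, o) = -3 - o
T(U) = 25 (T(U) = -5 + 6*5 = -5 + 30 = 25)
T(c(S, 1)) + 2095 = 25 + 2095 = 2120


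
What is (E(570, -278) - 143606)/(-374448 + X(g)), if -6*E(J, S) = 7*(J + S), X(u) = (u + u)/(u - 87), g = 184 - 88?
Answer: 5398/14041 ≈ 0.38445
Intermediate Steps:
g = 96
X(u) = 2*u/(-87 + u) (X(u) = (2*u)/(-87 + u) = 2*u/(-87 + u))
E(J, S) = -7*J/6 - 7*S/6 (E(J, S) = -7*(J + S)/6 = -(7*J + 7*S)/6 = -7*J/6 - 7*S/6)
(E(570, -278) - 143606)/(-374448 + X(g)) = ((-7/6*570 - 7/6*(-278)) - 143606)/(-374448 + 2*96/(-87 + 96)) = ((-665 + 973/3) - 143606)/(-374448 + 2*96/9) = (-1022/3 - 143606)/(-374448 + 2*96*(⅑)) = -431840/(3*(-374448 + 64/3)) = -431840/(3*(-1123280/3)) = -431840/3*(-3/1123280) = 5398/14041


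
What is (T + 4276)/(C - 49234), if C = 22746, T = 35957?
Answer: -40233/26488 ≈ -1.5189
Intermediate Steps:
(T + 4276)/(C - 49234) = (35957 + 4276)/(22746 - 49234) = 40233/(-26488) = 40233*(-1/26488) = -40233/26488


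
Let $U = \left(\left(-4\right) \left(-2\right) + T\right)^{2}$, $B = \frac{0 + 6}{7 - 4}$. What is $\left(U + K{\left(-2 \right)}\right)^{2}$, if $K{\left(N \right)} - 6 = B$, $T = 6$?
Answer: $41616$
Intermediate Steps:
$B = 2$ ($B = \frac{6}{3} = 6 \cdot \frac{1}{3} = 2$)
$K{\left(N \right)} = 8$ ($K{\left(N \right)} = 6 + 2 = 8$)
$U = 196$ ($U = \left(\left(-4\right) \left(-2\right) + 6\right)^{2} = \left(8 + 6\right)^{2} = 14^{2} = 196$)
$\left(U + K{\left(-2 \right)}\right)^{2} = \left(196 + 8\right)^{2} = 204^{2} = 41616$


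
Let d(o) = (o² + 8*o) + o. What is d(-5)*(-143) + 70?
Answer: 2930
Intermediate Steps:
d(o) = o² + 9*o
d(-5)*(-143) + 70 = -5*(9 - 5)*(-143) + 70 = -5*4*(-143) + 70 = -20*(-143) + 70 = 2860 + 70 = 2930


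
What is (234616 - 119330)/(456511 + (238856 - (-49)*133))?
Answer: 57643/350942 ≈ 0.16425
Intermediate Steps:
(234616 - 119330)/(456511 + (238856 - (-49)*133)) = 115286/(456511 + (238856 - 1*(-6517))) = 115286/(456511 + (238856 + 6517)) = 115286/(456511 + 245373) = 115286/701884 = 115286*(1/701884) = 57643/350942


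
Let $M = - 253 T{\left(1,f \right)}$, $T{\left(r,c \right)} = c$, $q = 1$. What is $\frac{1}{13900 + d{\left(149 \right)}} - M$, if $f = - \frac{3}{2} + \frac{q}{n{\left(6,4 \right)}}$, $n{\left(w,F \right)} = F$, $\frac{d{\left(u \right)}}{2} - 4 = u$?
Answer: $- \frac{8985293}{28412} \approx -316.25$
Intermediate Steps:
$d{\left(u \right)} = 8 + 2 u$
$f = - \frac{5}{4}$ ($f = - \frac{3}{2} + 1 \cdot \frac{1}{4} = \left(-3\right) \frac{1}{2} + 1 \cdot \frac{1}{4} = - \frac{3}{2} + \frac{1}{4} = - \frac{5}{4} \approx -1.25$)
$M = \frac{1265}{4}$ ($M = \left(-253\right) \left(- \frac{5}{4}\right) = \frac{1265}{4} \approx 316.25$)
$\frac{1}{13900 + d{\left(149 \right)}} - M = \frac{1}{13900 + \left(8 + 2 \cdot 149\right)} - \frac{1265}{4} = \frac{1}{13900 + \left(8 + 298\right)} - \frac{1265}{4} = \frac{1}{13900 + 306} - \frac{1265}{4} = \frac{1}{14206} - \frac{1265}{4} = - \frac{8985293}{28412}$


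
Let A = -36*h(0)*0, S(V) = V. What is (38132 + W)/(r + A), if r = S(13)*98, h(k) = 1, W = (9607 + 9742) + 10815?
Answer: 34148/637 ≈ 53.608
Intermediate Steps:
W = 30164 (W = 19349 + 10815 = 30164)
A = 0 (A = -36*1*0 = -36*0 = 0)
r = 1274 (r = 13*98 = 1274)
(38132 + W)/(r + A) = (38132 + 30164)/(1274 + 0) = 68296/1274 = 68296*(1/1274) = 34148/637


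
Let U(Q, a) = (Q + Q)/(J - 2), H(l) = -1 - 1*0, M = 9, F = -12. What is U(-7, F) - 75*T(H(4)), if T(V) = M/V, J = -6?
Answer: 2707/4 ≈ 676.75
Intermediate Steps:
H(l) = -1 (H(l) = -1 + 0 = -1)
T(V) = 9/V
U(Q, a) = -Q/4 (U(Q, a) = (Q + Q)/(-6 - 2) = (2*Q)/(-8) = (2*Q)*(-1/8) = -Q/4)
U(-7, F) - 75*T(H(4)) = -1/4*(-7) - 675/(-1) = 7/4 - 675*(-1) = 7/4 - 75*(-9) = 7/4 + 675 = 2707/4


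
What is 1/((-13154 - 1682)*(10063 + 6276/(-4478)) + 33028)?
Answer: -2239/334150256592 ≈ -6.7006e-9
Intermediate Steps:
1/((-13154 - 1682)*(10063 + 6276/(-4478)) + 33028) = 1/(-14836*(10063 + 6276*(-1/4478)) + 33028) = 1/(-14836*(10063 - 3138/2239) + 33028) = 1/(-14836*22527919/2239 + 33028) = 1/(-334224206284/2239 + 33028) = 1/(-334150256592/2239) = -2239/334150256592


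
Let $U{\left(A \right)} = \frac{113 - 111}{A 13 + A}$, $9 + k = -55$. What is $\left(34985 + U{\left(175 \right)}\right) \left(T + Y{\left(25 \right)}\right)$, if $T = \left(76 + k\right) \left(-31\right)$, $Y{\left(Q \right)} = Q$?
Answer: $- \frac{14871249222}{1225} \approx -1.214 \cdot 10^{7}$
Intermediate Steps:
$k = -64$ ($k = -9 - 55 = -64$)
$U{\left(A \right)} = \frac{1}{7 A}$ ($U{\left(A \right)} = \frac{2}{13 A + A} = \frac{2}{14 A} = 2 \frac{1}{14 A} = \frac{1}{7 A}$)
$T = -372$ ($T = \left(76 - 64\right) \left(-31\right) = 12 \left(-31\right) = -372$)
$\left(34985 + U{\left(175 \right)}\right) \left(T + Y{\left(25 \right)}\right) = \left(34985 + \frac{1}{7 \cdot 175}\right) \left(-372 + 25\right) = \left(34985 + \frac{1}{7} \cdot \frac{1}{175}\right) \left(-347\right) = \left(34985 + \frac{1}{1225}\right) \left(-347\right) = \frac{42856626}{1225} \left(-347\right) = - \frac{14871249222}{1225}$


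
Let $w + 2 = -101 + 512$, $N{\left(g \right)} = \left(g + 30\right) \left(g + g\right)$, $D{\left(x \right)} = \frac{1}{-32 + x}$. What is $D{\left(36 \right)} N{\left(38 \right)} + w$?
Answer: $1701$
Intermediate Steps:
$N{\left(g \right)} = 2 g \left(30 + g\right)$ ($N{\left(g \right)} = \left(30 + g\right) 2 g = 2 g \left(30 + g\right)$)
$w = 409$ ($w = -2 + \left(-101 + 512\right) = -2 + 411 = 409$)
$D{\left(36 \right)} N{\left(38 \right)} + w = \frac{2 \cdot 38 \left(30 + 38\right)}{-32 + 36} + 409 = \frac{2 \cdot 38 \cdot 68}{4} + 409 = \frac{1}{4} \cdot 5168 + 409 = 1292 + 409 = 1701$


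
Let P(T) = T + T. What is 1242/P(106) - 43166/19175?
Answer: 7332079/2032550 ≈ 3.6073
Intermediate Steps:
P(T) = 2*T
1242/P(106) - 43166/19175 = 1242/((2*106)) - 43166/19175 = 1242/212 - 43166*1/19175 = 1242*(1/212) - 43166/19175 = 621/106 - 43166/19175 = 7332079/2032550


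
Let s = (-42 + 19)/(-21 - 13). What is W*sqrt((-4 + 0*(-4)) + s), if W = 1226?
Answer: 613*I*sqrt(3842)/17 ≈ 2235.1*I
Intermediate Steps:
s = 23/34 (s = -23/(-34) = -23*(-1/34) = 23/34 ≈ 0.67647)
W*sqrt((-4 + 0*(-4)) + s) = 1226*sqrt((-4 + 0*(-4)) + 23/34) = 1226*sqrt((-4 + 0) + 23/34) = 1226*sqrt(-4 + 23/34) = 1226*sqrt(-113/34) = 1226*(I*sqrt(3842)/34) = 613*I*sqrt(3842)/17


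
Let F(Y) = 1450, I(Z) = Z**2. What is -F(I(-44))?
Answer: -1450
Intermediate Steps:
-F(I(-44)) = -1*1450 = -1450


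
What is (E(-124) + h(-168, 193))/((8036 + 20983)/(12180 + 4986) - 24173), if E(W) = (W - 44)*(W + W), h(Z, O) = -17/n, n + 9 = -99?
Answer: -12873724669/7468644582 ≈ -1.7237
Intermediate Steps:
n = -108 (n = -9 - 99 = -108)
h(Z, O) = 17/108 (h(Z, O) = -17/(-108) = -17*(-1/108) = 17/108)
E(W) = 2*W*(-44 + W) (E(W) = (-44 + W)*(2*W) = 2*W*(-44 + W))
(E(-124) + h(-168, 193))/((8036 + 20983)/(12180 + 4986) - 24173) = (2*(-124)*(-44 - 124) + 17/108)/((8036 + 20983)/(12180 + 4986) - 24173) = (2*(-124)*(-168) + 17/108)/(29019/17166 - 24173) = (41664 + 17/108)/(29019*(1/17166) - 24173) = 4499729/(108*(9673/5722 - 24173)) = 4499729/(108*(-138308233/5722)) = (4499729/108)*(-5722/138308233) = -12873724669/7468644582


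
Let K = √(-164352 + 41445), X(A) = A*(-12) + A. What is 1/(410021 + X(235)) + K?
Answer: 1/407436 + I*√122907 ≈ 2.4544e-6 + 350.58*I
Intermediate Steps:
X(A) = -11*A (X(A) = -12*A + A = -11*A)
K = I*√122907 (K = √(-122907) = I*√122907 ≈ 350.58*I)
1/(410021 + X(235)) + K = 1/(410021 - 11*235) + I*√122907 = 1/(410021 - 2585) + I*√122907 = 1/407436 + I*√122907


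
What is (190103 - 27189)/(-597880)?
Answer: -81457/298940 ≈ -0.27249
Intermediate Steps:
(190103 - 27189)/(-597880) = 162914*(-1/597880) = -81457/298940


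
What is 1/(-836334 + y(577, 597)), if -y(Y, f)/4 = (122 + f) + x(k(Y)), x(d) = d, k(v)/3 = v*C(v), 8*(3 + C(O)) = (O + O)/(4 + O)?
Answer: -581/476511265 ≈ -1.2193e-6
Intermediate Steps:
C(O) = -3 + O/(4*(4 + O)) (C(O) = -3 + ((O + O)/(4 + O))/8 = -3 + ((2*O)/(4 + O))/8 = -3 + (2*O/(4 + O))/8 = -3 + O/(4*(4 + O)))
k(v) = 3*v*(-48 - 11*v)/(4*(4 + v)) (k(v) = 3*(v*((-48 - 11*v)/(4*(4 + v)))) = 3*(v*(-48 - 11*v)/(4*(4 + v))) = 3*v*(-48 - 11*v)/(4*(4 + v)))
y(Y, f) = -488 - 4*f + 12*Y*(48 + 11*Y)/(16 + 4*Y) (y(Y, f) = -4*((122 + f) - 3*Y*(48 + 11*Y)/(16 + 4*Y)) = -4*(122 + f - 3*Y*(48 + 11*Y)/(16 + 4*Y)) = -488 - 4*f + 12*Y*(48 + 11*Y)/(16 + 4*Y))
1/(-836334 + y(577, 597)) = 1/(-836334 + (-4*(4 + 577)*(122 + 597) + 3*577*(48 + 11*577))/(4 + 577)) = 1/(-836334 + (-4*581*719 + 3*577*(48 + 6347))/581) = 1/(-836334 + (-1670956 + 3*577*6395)/581) = 1/(-836334 + (-1670956 + 11069745)/581) = 1/(-836334 + (1/581)*9398789) = 1/(-836334 + 9398789/581) = 1/(-476511265/581) = -581/476511265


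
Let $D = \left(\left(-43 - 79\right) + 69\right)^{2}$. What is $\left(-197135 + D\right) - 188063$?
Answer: $-382389$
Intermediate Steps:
$D = 2809$ ($D = \left(-122 + 69\right)^{2} = \left(-53\right)^{2} = 2809$)
$\left(-197135 + D\right) - 188063 = \left(-197135 + 2809\right) - 188063 = -194326 - 188063 = -382389$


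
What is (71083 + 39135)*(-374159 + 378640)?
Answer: 493886858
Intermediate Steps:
(71083 + 39135)*(-374159 + 378640) = 110218*4481 = 493886858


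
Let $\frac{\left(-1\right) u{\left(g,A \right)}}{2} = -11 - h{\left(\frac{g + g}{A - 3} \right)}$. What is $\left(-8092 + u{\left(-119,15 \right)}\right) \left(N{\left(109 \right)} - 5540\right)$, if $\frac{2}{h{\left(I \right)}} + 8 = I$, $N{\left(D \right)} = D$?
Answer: $\frac{7319434734}{167} \approx 4.3829 \cdot 10^{7}$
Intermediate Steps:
$h{\left(I \right)} = \frac{2}{-8 + I}$
$u{\left(g,A \right)} = 22 + \frac{4}{-8 + \frac{2 g}{-3 + A}}$ ($u{\left(g,A \right)} = - 2 \left(-11 - \frac{2}{-8 + \frac{g + g}{A - 3}}\right) = - 2 \left(-11 - \frac{2}{-8 + \frac{2 g}{-3 + A}}\right) = 22 + \frac{4}{-8 + \frac{2 g}{-3 + A}}$)
$\left(-8092 + u{\left(-119,15 \right)}\right) \left(N{\left(109 \right)} - 5540\right) = \left(-8092 + \frac{2 \left(129 - 645 + 11 \left(-119\right)\right)}{12 - 119 - 60}\right) \left(109 - 5540\right) = \left(-8092 + \frac{2 \left(129 - 645 - 1309\right)}{12 - 119 - 60}\right) \left(-5431\right) = \left(-8092 + 2 \frac{1}{-167} \left(-1825\right)\right) \left(-5431\right) = \left(-8092 + 2 \left(- \frac{1}{167}\right) \left(-1825\right)\right) \left(-5431\right) = \left(-8092 + \frac{3650}{167}\right) \left(-5431\right) = \left(- \frac{1347714}{167}\right) \left(-5431\right) = \frac{7319434734}{167}$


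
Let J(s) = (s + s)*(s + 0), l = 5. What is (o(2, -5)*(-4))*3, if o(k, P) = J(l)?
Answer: -600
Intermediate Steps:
J(s) = 2*s² (J(s) = (2*s)*s = 2*s²)
o(k, P) = 50 (o(k, P) = 2*5² = 2*25 = 50)
(o(2, -5)*(-4))*3 = (50*(-4))*3 = -200*3 = -600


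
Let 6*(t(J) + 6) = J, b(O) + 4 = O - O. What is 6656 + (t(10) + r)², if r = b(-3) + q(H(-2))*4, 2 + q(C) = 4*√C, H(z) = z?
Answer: 57697/9 - 1568*I*√2/3 ≈ 6410.8 - 739.16*I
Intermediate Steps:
q(C) = -2 + 4*√C
b(O) = -4 (b(O) = -4 + (O - O) = -4 + 0 = -4)
r = -12 + 16*I*√2 (r = -4 + (-2 + 4*√(-2))*4 = -4 + (-2 + 4*(I*√2))*4 = -4 + (-2 + 4*I*√2)*4 = -4 + (-8 + 16*I*√2) = -12 + 16*I*√2 ≈ -12.0 + 22.627*I)
t(J) = -6 + J/6
6656 + (t(10) + r)² = 6656 + ((-6 + (⅙)*10) + (-12 + 16*I*√2))² = 6656 + ((-6 + 5/3) + (-12 + 16*I*√2))² = 6656 + (-13/3 + (-12 + 16*I*√2))² = 6656 + (-49/3 + 16*I*√2)²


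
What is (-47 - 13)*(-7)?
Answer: 420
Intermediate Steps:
(-47 - 13)*(-7) = -60*(-7) = 420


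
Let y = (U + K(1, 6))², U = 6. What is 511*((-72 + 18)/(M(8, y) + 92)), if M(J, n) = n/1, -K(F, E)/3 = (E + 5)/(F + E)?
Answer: -1352106/4589 ≈ -294.64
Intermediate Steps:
K(F, E) = -3*(5 + E)/(E + F) (K(F, E) = -3*(E + 5)/(F + E) = -3*(5 + E)/(E + F))
y = 81/49 (y = (6 + 3*(-5 - 1*6)/(6 + 1))² = (6 + 3*(-5 - 6)/7)² = (6 + 3*(⅐)*(-11))² = (6 - 33/7)² = (9/7)² = 81/49 ≈ 1.6531)
M(J, n) = n (M(J, n) = n*1 = n)
511*((-72 + 18)/(M(8, y) + 92)) = 511*((-72 + 18)/(81/49 + 92)) = 511*(-54/4589/49) = 511*(-54*49/4589) = 511*(-2646/4589) = -1352106/4589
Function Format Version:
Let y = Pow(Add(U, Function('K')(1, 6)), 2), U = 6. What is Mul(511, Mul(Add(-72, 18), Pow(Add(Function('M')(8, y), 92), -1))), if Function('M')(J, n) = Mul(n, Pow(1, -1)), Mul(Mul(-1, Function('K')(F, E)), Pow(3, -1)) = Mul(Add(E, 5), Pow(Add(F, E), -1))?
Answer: Rational(-1352106, 4589) ≈ -294.64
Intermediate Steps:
Function('K')(F, E) = Mul(-3, Pow(Add(E, F), -1), Add(5, E)) (Function('K')(F, E) = Mul(-3, Mul(Add(E, 5), Pow(Add(F, E), -1))) = Mul(-3, Mul(Add(5, E), Pow(Add(E, F), -1))) = Mul(-3, Mul(Pow(Add(E, F), -1), Add(5, E))) = Mul(-3, Pow(Add(E, F), -1), Add(5, E)))
y = Rational(81, 49) (y = Pow(Add(6, Mul(3, Pow(Add(6, 1), -1), Add(-5, Mul(-1, 6)))), 2) = Pow(Add(6, Mul(3, Pow(7, -1), Add(-5, -6))), 2) = Pow(Add(6, Mul(3, Rational(1, 7), -11)), 2) = Pow(Add(6, Rational(-33, 7)), 2) = Pow(Rational(9, 7), 2) = Rational(81, 49) ≈ 1.6531)
Function('M')(J, n) = n (Function('M')(J, n) = Mul(n, 1) = n)
Mul(511, Mul(Add(-72, 18), Pow(Add(Function('M')(8, y), 92), -1))) = Mul(511, Mul(Add(-72, 18), Pow(Add(Rational(81, 49), 92), -1))) = Mul(511, Mul(-54, Pow(Rational(4589, 49), -1))) = Mul(511, Mul(-54, Rational(49, 4589))) = Mul(511, Rational(-2646, 4589)) = Rational(-1352106, 4589)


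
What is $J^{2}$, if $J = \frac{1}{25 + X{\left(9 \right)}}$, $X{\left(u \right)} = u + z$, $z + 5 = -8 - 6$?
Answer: $\frac{1}{225} \approx 0.0044444$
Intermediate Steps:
$z = -19$ ($z = -5 - 14 = -19$)
$X{\left(u \right)} = -19 + u$ ($X{\left(u \right)} = u - 19 = -19 + u$)
$J = \frac{1}{15}$ ($J = \frac{1}{25 + \left(-19 + 9\right)} = \frac{1}{25 - 10} = \frac{1}{15} \approx 0.066667$)
$J^{2} = \left(\frac{1}{15}\right)^{2} = \frac{1}{225}$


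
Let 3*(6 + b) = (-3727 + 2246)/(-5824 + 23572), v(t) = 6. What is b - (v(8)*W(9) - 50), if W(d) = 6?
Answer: 424471/53244 ≈ 7.9722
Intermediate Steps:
b = -320945/53244 (b = -6 + ((-3727 + 2246)/(-5824 + 23572))/3 = -6 + (-1481/17748)/3 = -6 + (-1481*1/17748)/3 = -6 + (⅓)*(-1481/17748) = -6 - 1481/53244 = -320945/53244 ≈ -6.0278)
b - (v(8)*W(9) - 50) = -320945/53244 - (6*6 - 50) = -320945/53244 - (36 - 50) = -320945/53244 - 1*(-14) = -320945/53244 + 14 = 424471/53244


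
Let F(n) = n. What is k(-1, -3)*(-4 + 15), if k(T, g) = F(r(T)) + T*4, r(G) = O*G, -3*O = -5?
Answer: -187/3 ≈ -62.333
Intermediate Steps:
O = 5/3 (O = -⅓*(-5) = 5/3 ≈ 1.6667)
r(G) = 5*G/3
k(T, g) = 17*T/3 (k(T, g) = 5*T/3 + T*4 = 5*T/3 + 4*T = 17*T/3)
k(-1, -3)*(-4 + 15) = ((17/3)*(-1))*(-4 + 15) = -17/3*11 = -187/3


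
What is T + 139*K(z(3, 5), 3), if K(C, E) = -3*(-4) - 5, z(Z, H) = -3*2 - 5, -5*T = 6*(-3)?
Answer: 4883/5 ≈ 976.60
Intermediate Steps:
T = 18/5 (T = -6*(-3)/5 = -⅕*(-18) = 18/5 ≈ 3.6000)
z(Z, H) = -11 (z(Z, H) = -6 - 5 = -11)
K(C, E) = 7 (K(C, E) = 12 - 5 = 7)
T + 139*K(z(3, 5), 3) = 18/5 + 139*7 = 18/5 + 973 = 4883/5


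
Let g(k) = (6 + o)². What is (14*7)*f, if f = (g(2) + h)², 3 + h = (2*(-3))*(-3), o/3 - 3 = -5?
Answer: 22050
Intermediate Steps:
o = -6 (o = 9 + 3*(-5) = 9 - 15 = -6)
g(k) = 0 (g(k) = (6 - 6)² = 0² = 0)
h = 15 (h = -3 + (2*(-3))*(-3) = -3 - 6*(-3) = -3 + 18 = 15)
f = 225 (f = (0 + 15)² = 15² = 225)
(14*7)*f = (14*7)*225 = 98*225 = 22050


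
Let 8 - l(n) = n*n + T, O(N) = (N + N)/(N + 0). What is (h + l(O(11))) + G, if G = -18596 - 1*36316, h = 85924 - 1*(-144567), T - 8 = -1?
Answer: 175576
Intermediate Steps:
T = 7 (T = 8 - 1 = 7)
h = 230491 (h = 85924 + 144567 = 230491)
O(N) = 2 (O(N) = (2*N)/N = 2)
G = -54912 (G = -18596 - 36316 = -54912)
l(n) = 1 - n**2 (l(n) = 8 - (n*n + 7) = 8 - (n**2 + 7) = 8 - (7 + n**2) = 8 + (-7 - n**2) = 1 - n**2)
(h + l(O(11))) + G = (230491 + (1 - 1*2**2)) - 54912 = (230491 + (1 - 1*4)) - 54912 = (230491 + (1 - 4)) - 54912 = (230491 - 3) - 54912 = 230488 - 54912 = 175576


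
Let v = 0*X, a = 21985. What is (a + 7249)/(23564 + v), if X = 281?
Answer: 14617/11782 ≈ 1.2406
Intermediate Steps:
v = 0 (v = 0*281 = 0)
(a + 7249)/(23564 + v) = (21985 + 7249)/(23564 + 0) = 29234/23564 = 29234*(1/23564) = 14617/11782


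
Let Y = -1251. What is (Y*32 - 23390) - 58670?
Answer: -122092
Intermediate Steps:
(Y*32 - 23390) - 58670 = (-1251*32 - 23390) - 58670 = (-40032 - 23390) - 58670 = -63422 - 58670 = -122092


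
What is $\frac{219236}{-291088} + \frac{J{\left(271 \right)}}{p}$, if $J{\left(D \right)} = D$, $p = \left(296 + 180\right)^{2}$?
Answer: $- \frac{19252613}{25603088} \approx -0.75196$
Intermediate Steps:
$p = 226576$ ($p = 476^{2} = 226576$)
$\frac{219236}{-291088} + \frac{J{\left(271 \right)}}{p} = \frac{219236}{-291088} + \frac{271}{226576} = 219236 \left(- \frac{1}{291088}\right) + 271 \cdot \frac{1}{226576} = - \frac{2383}{3164} + \frac{271}{226576} = - \frac{19252613}{25603088}$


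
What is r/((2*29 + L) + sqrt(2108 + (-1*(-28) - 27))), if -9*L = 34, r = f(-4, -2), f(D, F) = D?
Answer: -17568/67315 + 324*sqrt(2109)/67315 ≈ -0.039942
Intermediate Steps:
r = -4
L = -34/9 (L = -1/9*34 = -34/9 ≈ -3.7778)
r/((2*29 + L) + sqrt(2108 + (-1*(-28) - 27))) = -4/((2*29 - 34/9) + sqrt(2108 + (-1*(-28) - 27))) = -4/((58 - 34/9) + sqrt(2108 + (28 - 27))) = -4/(488/9 + sqrt(2108 + 1)) = -4/(488/9 + sqrt(2109))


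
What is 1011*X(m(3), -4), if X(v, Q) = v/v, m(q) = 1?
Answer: 1011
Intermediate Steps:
X(v, Q) = 1
1011*X(m(3), -4) = 1011*1 = 1011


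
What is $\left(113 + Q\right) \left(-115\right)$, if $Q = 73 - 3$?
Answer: $-21045$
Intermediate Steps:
$Q = 70$ ($Q = 73 - 3 = 70$)
$\left(113 + Q\right) \left(-115\right) = \left(113 + 70\right) \left(-115\right) = 183 \left(-115\right) = -21045$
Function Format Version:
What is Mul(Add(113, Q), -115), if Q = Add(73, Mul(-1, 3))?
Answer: -21045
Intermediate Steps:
Q = 70 (Q = Add(73, -3) = 70)
Mul(Add(113, Q), -115) = Mul(Add(113, 70), -115) = Mul(183, -115) = -21045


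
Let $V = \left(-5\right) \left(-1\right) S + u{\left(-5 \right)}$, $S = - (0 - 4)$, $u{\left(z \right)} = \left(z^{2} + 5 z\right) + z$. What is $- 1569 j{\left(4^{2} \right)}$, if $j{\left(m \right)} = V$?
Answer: $-23535$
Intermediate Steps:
$u{\left(z \right)} = z^{2} + 6 z$
$S = 4$ ($S = \left(-1\right) \left(-4\right) = 4$)
$V = 15$ ($V = \left(-5\right) \left(-1\right) 4 - 5 \left(6 - 5\right) = 5 \cdot 4 - 5 = 20 - 5 = 15$)
$j{\left(m \right)} = 15$
$- 1569 j{\left(4^{2} \right)} = \left(-1569\right) 15 = -23535$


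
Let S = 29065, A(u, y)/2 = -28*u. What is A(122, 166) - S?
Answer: -35897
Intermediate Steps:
A(u, y) = -56*u (A(u, y) = 2*(-28*u) = -56*u)
A(122, 166) - S = -56*122 - 1*29065 = -6832 - 29065 = -35897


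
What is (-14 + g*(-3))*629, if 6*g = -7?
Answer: -13209/2 ≈ -6604.5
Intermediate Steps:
g = -7/6 (g = (⅙)*(-7) = -7/6 ≈ -1.1667)
(-14 + g*(-3))*629 = (-14 - 7/6*(-3))*629 = (-14 + 7/2)*629 = -21/2*629 = -13209/2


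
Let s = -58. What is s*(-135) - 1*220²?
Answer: -40570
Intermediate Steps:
s*(-135) - 1*220² = -58*(-135) - 1*220² = 7830 - 1*48400 = 7830 - 48400 = -40570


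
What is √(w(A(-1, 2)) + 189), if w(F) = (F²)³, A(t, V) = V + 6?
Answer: √262333 ≈ 512.18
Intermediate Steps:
A(t, V) = 6 + V
w(F) = F⁶
√(w(A(-1, 2)) + 189) = √((6 + 2)⁶ + 189) = √(8⁶ + 189) = √(262144 + 189) = √262333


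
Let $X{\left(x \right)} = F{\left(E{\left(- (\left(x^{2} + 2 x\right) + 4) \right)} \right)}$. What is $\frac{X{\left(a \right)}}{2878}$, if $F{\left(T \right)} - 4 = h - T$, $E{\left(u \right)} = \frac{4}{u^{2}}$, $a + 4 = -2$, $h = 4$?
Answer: $\frac{1567}{564088} \approx 0.0027779$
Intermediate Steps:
$a = -6$ ($a = -4 - 2 = -6$)
$E{\left(u \right)} = \frac{4}{u^{2}}$
$F{\left(T \right)} = 8 - T$ ($F{\left(T \right)} = 4 - \left(-4 + T\right) = 8 - T$)
$X{\left(x \right)} = 8 - \frac{4}{\left(-4 - x^{2} - 2 x\right)^{2}}$ ($X{\left(x \right)} = 8 - \frac{4}{\left(\left(x^{2} + 2 x\right) + 4\right)^{2}} = 8 - \frac{4}{\left(4 + x^{2} + 2 x\right)^{2}} = 8 - \frac{4}{\left(-4 - x^{2} - 2 x\right)^{2}}$)
$\frac{X{\left(a \right)}}{2878} = \frac{8 - \frac{4}{\left(4 + \left(-6\right)^{2} + 2 \left(-6\right)\right)^{2}}}{2878} = \frac{8 - \frac{4}{\left(4 + 36 - 12\right)^{2}}}{2878} = \frac{8 - \frac{4}{784}}{2878} = \frac{8 - \frac{1}{196}}{2878} = \frac{1}{2878} \cdot \frac{1567}{196} = \frac{1567}{564088}$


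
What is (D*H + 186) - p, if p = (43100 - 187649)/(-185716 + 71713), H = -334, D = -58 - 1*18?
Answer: 323879129/12667 ≈ 25569.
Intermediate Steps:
D = -76 (D = -58 - 18 = -76)
p = 16061/12667 (p = -144549/(-114003) = -144549*(-1/114003) = 16061/12667 ≈ 1.2679)
(D*H + 186) - p = (-76*(-334) + 186) - 1*16061/12667 = (25384 + 186) - 16061/12667 = 25570 - 16061/12667 = 323879129/12667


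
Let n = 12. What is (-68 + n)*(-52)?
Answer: 2912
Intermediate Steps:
(-68 + n)*(-52) = (-68 + 12)*(-52) = -56*(-52) = 2912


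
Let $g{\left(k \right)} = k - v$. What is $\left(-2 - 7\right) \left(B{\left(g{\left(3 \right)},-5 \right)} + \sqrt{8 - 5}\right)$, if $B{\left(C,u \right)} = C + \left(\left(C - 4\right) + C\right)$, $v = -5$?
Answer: $-180 - 9 \sqrt{3} \approx -195.59$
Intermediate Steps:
$g{\left(k \right)} = 5 + k$ ($g{\left(k \right)} = k - -5 = k + 5 = 5 + k$)
$B{\left(C,u \right)} = -4 + 3 C$ ($B{\left(C,u \right)} = C + \left(\left(-4 + C\right) + C\right) = C + \left(-4 + 2 C\right) = -4 + 3 C$)
$\left(-2 - 7\right) \left(B{\left(g{\left(3 \right)},-5 \right)} + \sqrt{8 - 5}\right) = \left(-2 - 7\right) \left(\left(-4 + 3 \left(5 + 3\right)\right) + \sqrt{8 - 5}\right) = - 9 \left(\left(-4 + 3 \cdot 8\right) + \sqrt{3}\right) = - 9 \left(\left(-4 + 24\right) + \sqrt{3}\right) = - 9 \left(20 + \sqrt{3}\right) = -180 - 9 \sqrt{3}$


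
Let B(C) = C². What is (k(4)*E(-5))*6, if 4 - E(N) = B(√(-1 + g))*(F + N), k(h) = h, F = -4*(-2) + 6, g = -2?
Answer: 744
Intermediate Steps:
F = 14 (F = 8 + 6 = 14)
E(N) = 46 + 3*N (E(N) = 4 - (√(-1 - 2))²*(14 + N) = 4 - (√(-3))²*(14 + N) = 4 - (I*√3)²*(14 + N) = 4 - (-3)*(14 + N) = 4 - (-42 - 3*N) = 4 + (42 + 3*N) = 46 + 3*N)
(k(4)*E(-5))*6 = (4*(46 + 3*(-5)))*6 = (4*(46 - 15))*6 = (4*31)*6 = 124*6 = 744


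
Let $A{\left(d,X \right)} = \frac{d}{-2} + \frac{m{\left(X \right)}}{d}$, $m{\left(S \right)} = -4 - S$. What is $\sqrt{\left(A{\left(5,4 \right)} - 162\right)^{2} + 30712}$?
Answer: $\frac{\sqrt{5830121}}{10} \approx 241.46$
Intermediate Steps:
$A{\left(d,X \right)} = - \frac{d}{2} + \frac{-4 - X}{d}$ ($A{\left(d,X \right)} = \frac{d}{-2} + \frac{-4 - X}{d} = d \left(- \frac{1}{2}\right) + \frac{-4 - X}{d} = - \frac{d}{2} + \frac{-4 - X}{d}$)
$\sqrt{\left(A{\left(5,4 \right)} - 162\right)^{2} + 30712} = \sqrt{\left(\frac{-4 - 4 - \frac{5^{2}}{2}}{5} - 162\right)^{2} + 30712} = \sqrt{\left(\frac{-4 - 4 - \frac{25}{2}}{5} - 162\right)^{2} + 30712} = \sqrt{\left(\frac{1}{5} \left(- \frac{41}{2}\right) - 162\right)^{2} + 30712} = \sqrt{\left(- \frac{41}{10} - 162\right)^{2} + 30712} = \sqrt{\left(- \frac{1661}{10}\right)^{2} + 30712} = \sqrt{\frac{2758921}{100} + 30712} = \sqrt{\frac{5830121}{100}} = \frac{\sqrt{5830121}}{10}$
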